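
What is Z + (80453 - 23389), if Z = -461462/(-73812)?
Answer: 2106234715/36906 ≈ 57070.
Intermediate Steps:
Z = 230731/36906 (Z = -461462*(-1/73812) = 230731/36906 ≈ 6.2519)
Z + (80453 - 23389) = 230731/36906 + (80453 - 23389) = 230731/36906 + 57064 = 2106234715/36906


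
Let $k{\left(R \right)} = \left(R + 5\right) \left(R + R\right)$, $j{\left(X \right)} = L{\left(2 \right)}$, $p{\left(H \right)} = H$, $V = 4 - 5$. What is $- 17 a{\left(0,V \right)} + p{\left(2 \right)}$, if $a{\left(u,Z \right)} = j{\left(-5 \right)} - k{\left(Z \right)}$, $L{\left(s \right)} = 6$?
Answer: $-236$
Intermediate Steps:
$V = -1$ ($V = 4 - 5 = -1$)
$j{\left(X \right)} = 6$
$k{\left(R \right)} = 2 R \left(5 + R\right)$ ($k{\left(R \right)} = \left(5 + R\right) 2 R = 2 R \left(5 + R\right)$)
$a{\left(u,Z \right)} = 6 - 2 Z \left(5 + Z\right)$
$- 17 a{\left(0,V \right)} + p{\left(2 \right)} = - 17 \left(6 - - 2 \left(5 - 1\right)\right) + 2 = - 17 \left(6 - \left(-2\right) 4\right) + 2 = - 17 \left(6 + 8\right) + 2 = \left(-17\right) 14 + 2 = -238 + 2 = -236$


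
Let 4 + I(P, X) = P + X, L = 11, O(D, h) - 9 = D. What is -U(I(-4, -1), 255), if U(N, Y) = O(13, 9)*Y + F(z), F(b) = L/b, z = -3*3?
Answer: -50479/9 ≈ -5608.8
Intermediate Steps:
O(D, h) = 9 + D
I(P, X) = -4 + P + X (I(P, X) = -4 + (P + X) = -4 + P + X)
z = -9
F(b) = 11/b
U(N, Y) = -11/9 + 22*Y (U(N, Y) = (9 + 13)*Y + 11/(-9) = 22*Y + 11*(-1/9) = 22*Y - 11/9 = -11/9 + 22*Y)
-U(I(-4, -1), 255) = -(-11/9 + 22*255) = -(-11/9 + 5610) = -1*50479/9 = -50479/9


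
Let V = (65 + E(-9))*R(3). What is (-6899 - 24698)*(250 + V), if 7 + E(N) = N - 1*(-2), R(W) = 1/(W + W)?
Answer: -16335649/2 ≈ -8.1678e+6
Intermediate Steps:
R(W) = 1/(2*W)
E(N) = -5 + N (E(N) = -7 + (N - 1*(-2)) = -7 + (N + 2) = -7 + (2 + N) = -5 + N)
V = 17/2 (V = (65 + (-5 - 9))*((1/2)/3) = (65 - 14)*((1/2)*(1/3)) = 51*(1/6) = 17/2 ≈ 8.5000)
(-6899 - 24698)*(250 + V) = (-6899 - 24698)*(250 + 17/2) = -31597*517/2 = -16335649/2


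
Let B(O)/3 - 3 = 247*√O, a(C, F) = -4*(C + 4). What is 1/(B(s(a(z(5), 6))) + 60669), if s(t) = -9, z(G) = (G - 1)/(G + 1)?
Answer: 6742/409640157 - 247*I/409640157 ≈ 1.6458e-5 - 6.0297e-7*I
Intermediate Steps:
z(G) = (-1 + G)/(1 + G)
a(C, F) = -16 - 4*C (a(C, F) = -4*(4 + C) = -16 - 4*C)
B(O) = 9 + 741*√O (B(O) = 9 + 3*(247*√O) = 9 + 741*√O)
1/(B(s(a(z(5), 6))) + 60669) = 1/((9 + 741*√(-9)) + 60669) = 1/((9 + 741*(3*I)) + 60669) = 1/((9 + 2223*I) + 60669) = 1/(60678 + 2223*I) = (60678 - 2223*I)/3686761413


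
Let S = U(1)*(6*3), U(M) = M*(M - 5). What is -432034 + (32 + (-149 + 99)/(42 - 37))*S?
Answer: -433618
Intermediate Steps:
U(M) = M*(-5 + M)
S = -72 (S = (1*(-5 + 1))*(6*3) = (1*(-4))*18 = -4*18 = -72)
-432034 + (32 + (-149 + 99)/(42 - 37))*S = -432034 + (32 + (-149 + 99)/(42 - 37))*(-72) = -432034 + (32 - 50/5)*(-72) = -432034 + (32 - 50*⅕)*(-72) = -432034 + (32 - 10)*(-72) = -432034 + 22*(-72) = -432034 - 1584 = -433618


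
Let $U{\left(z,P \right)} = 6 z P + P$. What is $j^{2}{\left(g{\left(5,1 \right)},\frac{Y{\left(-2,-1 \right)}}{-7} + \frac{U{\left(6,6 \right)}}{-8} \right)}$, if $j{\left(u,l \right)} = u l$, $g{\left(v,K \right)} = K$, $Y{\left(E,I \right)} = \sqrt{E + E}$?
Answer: $\frac{603665}{784} + \frac{111 i}{7} \approx 769.98 + 15.857 i$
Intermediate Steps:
$Y{\left(E,I \right)} = \sqrt{2} \sqrt{E}$ ($Y{\left(E,I \right)} = \sqrt{2 E} = \sqrt{2} \sqrt{E}$)
$U{\left(z,P \right)} = P + 6 P z$ ($U{\left(z,P \right)} = 6 P z + P = P + 6 P z$)
$j{\left(u,l \right)} = l u$
$j^{2}{\left(g{\left(5,1 \right)},\frac{Y{\left(-2,-1 \right)}}{-7} + \frac{U{\left(6,6 \right)}}{-8} \right)} = \left(\left(\frac{\sqrt{2} \sqrt{-2}}{-7} + \frac{6 \left(1 + 6 \cdot 6\right)}{-8}\right) 1\right)^{2} = \left(\left(\sqrt{2} i \sqrt{2} \left(- \frac{1}{7}\right) + 6 \left(1 + 36\right) \left(- \frac{1}{8}\right)\right) 1\right)^{2} = \left(\left(2 i \left(- \frac{1}{7}\right) + 6 \cdot 37 \left(- \frac{1}{8}\right)\right) 1\right)^{2} = \left(\left(- \frac{2 i}{7} + 222 \left(- \frac{1}{8}\right)\right) 1\right)^{2} = \left(\left(- \frac{2 i}{7} - \frac{111}{4}\right) 1\right)^{2} = \left(\left(- \frac{111}{4} - \frac{2 i}{7}\right) 1\right)^{2} = \left(- \frac{111}{4} - \frac{2 i}{7}\right)^{2}$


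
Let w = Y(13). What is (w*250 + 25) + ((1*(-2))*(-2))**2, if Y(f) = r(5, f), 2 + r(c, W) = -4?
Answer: -1459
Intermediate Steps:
r(c, W) = -6 (r(c, W) = -2 - 4 = -6)
Y(f) = -6
w = -6
(w*250 + 25) + ((1*(-2))*(-2))**2 = (-6*250 + 25) + ((1*(-2))*(-2))**2 = (-1500 + 25) + (-2*(-2))**2 = -1475 + 4**2 = -1475 + 16 = -1459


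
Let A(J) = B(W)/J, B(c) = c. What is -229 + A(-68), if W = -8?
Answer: -3891/17 ≈ -228.88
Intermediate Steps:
A(J) = -8/J
-229 + A(-68) = -229 - 8/(-68) = -229 - 8*(-1/68) = -229 + 2/17 = -3891/17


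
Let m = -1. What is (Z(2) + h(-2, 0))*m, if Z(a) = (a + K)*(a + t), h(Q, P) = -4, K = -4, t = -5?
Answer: -2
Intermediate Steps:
Z(a) = (-5 + a)*(-4 + a) (Z(a) = (a - 4)*(a - 5) = (-4 + a)*(-5 + a) = (-5 + a)*(-4 + a))
(Z(2) + h(-2, 0))*m = ((20 + 2² - 9*2) - 4)*(-1) = ((20 + 4 - 18) - 4)*(-1) = (6 - 4)*(-1) = 2*(-1) = -2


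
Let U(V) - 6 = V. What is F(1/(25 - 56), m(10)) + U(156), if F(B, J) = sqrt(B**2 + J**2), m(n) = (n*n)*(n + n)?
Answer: 162 + sqrt(3844000001)/31 ≈ 2162.0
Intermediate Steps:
U(V) = 6 + V
m(n) = 2*n**3 (m(n) = n**2*(2*n) = 2*n**3)
F(1/(25 - 56), m(10)) + U(156) = sqrt((1/(25 - 56))**2 + (2*10**3)**2) + (6 + 156) = sqrt((1/(-31))**2 + (2*1000)**2) + 162 = sqrt((-1/31)**2 + 2000**2) + 162 = sqrt(1/961 + 4000000) + 162 = sqrt(3844000001/961) + 162 = sqrt(3844000001)/31 + 162 = 162 + sqrt(3844000001)/31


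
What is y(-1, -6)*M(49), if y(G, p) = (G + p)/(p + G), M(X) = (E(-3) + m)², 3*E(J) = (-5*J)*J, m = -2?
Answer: 289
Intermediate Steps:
E(J) = -5*J²/3 (E(J) = ((-5*J)*J)/3 = (-5*J²)/3 = -5*J²/3)
M(X) = 289 (M(X) = (-5/3*(-3)² - 2)² = (-5/3*9 - 2)² = (-15 - 2)² = (-17)² = 289)
y(G, p) = 1 (y(G, p) = (G + p)/(G + p) = 1)
y(-1, -6)*M(49) = 1*289 = 289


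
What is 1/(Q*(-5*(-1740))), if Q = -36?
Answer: -1/313200 ≈ -3.1928e-6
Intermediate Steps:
1/(Q*(-5*(-1740))) = 1/(-(-180)*(-1740)) = 1/(-36*8700) = 1/(-313200) = -1/313200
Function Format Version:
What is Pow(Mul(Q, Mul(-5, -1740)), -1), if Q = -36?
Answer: Rational(-1, 313200) ≈ -3.1928e-6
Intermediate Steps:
Pow(Mul(Q, Mul(-5, -1740)), -1) = Pow(Mul(-36, Mul(-5, -1740)), -1) = Pow(Mul(-36, 8700), -1) = Pow(-313200, -1) = Rational(-1, 313200)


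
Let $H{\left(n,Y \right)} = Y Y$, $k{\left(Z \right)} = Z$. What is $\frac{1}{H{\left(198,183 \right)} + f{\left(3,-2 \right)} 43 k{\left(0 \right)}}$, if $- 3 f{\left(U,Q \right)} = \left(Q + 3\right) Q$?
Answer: $\frac{1}{33489} \approx 2.9861 \cdot 10^{-5}$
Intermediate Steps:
$f{\left(U,Q \right)} = - \frac{Q \left(3 + Q\right)}{3}$ ($f{\left(U,Q \right)} = - \frac{\left(Q + 3\right) Q}{3} = - \frac{\left(3 + Q\right) Q}{3} = - \frac{Q \left(3 + Q\right)}{3}$)
$H{\left(n,Y \right)} = Y^{2}$
$\frac{1}{H{\left(198,183 \right)} + f{\left(3,-2 \right)} 43 k{\left(0 \right)}} = \frac{1}{183^{2} + \left(- \frac{1}{3}\right) \left(-2\right) \left(3 - 2\right) 43 \cdot 0} = \frac{1}{33489 + \left(- \frac{1}{3}\right) \left(-2\right) 1 \cdot 43 \cdot 0} = \frac{1}{33489 + \frac{2}{3} \cdot 43 \cdot 0} = \frac{1}{33489 + \frac{86}{3} \cdot 0} = \frac{1}{33489 + 0} = \frac{1}{33489}$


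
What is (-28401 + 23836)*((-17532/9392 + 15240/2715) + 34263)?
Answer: -66479894546285/424988 ≈ -1.5643e+8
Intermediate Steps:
(-28401 + 23836)*((-17532/9392 + 15240/2715) + 34263) = -4565*((-17532*1/9392 + 15240*(1/2715)) + 34263) = -4565*((-4383/2348 + 1016/181) + 34263) = -4565*(1592245/424988 + 34263) = -4565*14562956089/424988 = -66479894546285/424988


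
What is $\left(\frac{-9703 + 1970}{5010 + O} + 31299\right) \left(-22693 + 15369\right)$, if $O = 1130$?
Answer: $- \frac{351859840537}{1535} \approx -2.2922 \cdot 10^{8}$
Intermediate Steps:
$\left(\frac{-9703 + 1970}{5010 + O} + 31299\right) \left(-22693 + 15369\right) = \left(\frac{-9703 + 1970}{5010 + 1130} + 31299\right) \left(-22693 + 15369\right) = \left(- \frac{7733}{6140} + 31299\right) \left(-7324\right) = \frac{192168127}{6140} \left(-7324\right) = - \frac{351859840537}{1535}$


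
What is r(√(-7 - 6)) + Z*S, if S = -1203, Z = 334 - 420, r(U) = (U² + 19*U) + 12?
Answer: 103457 + 19*I*√13 ≈ 1.0346e+5 + 68.505*I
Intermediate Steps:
r(U) = 12 + U² + 19*U
Z = -86
r(√(-7 - 6)) + Z*S = (12 + (√(-7 - 6))² + 19*√(-7 - 6)) - 86*(-1203) = (12 + (√(-13))² + 19*√(-13)) + 103458 = (12 + (I*√13)² + 19*(I*√13)) + 103458 = (12 - 13 + 19*I*√13) + 103458 = (-1 + 19*I*√13) + 103458 = 103457 + 19*I*√13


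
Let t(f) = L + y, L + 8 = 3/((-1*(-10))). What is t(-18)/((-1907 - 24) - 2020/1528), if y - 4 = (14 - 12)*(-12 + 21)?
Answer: -27313/3690735 ≈ -0.0074004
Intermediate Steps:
L = -77/10 (L = -8 + 3/((-1*(-10))) = -8 + 3/10 = -77/10 ≈ -7.7000)
y = 22 (y = 4 + (14 - 12)*(-12 + 21) = 4 + 2*9 = 4 + 18 = 22)
t(f) = 143/10 (t(f) = -77/10 + 22 = 143/10)
t(-18)/((-1907 - 24) - 2020/1528) = 143/(10*((-1907 - 24) - 2020/1528)) = 143/(10*(-1931 - 2020*1/1528)) = 143/(10*(-1931 - 505/382)) = 143/(10*(-738147/382)) = (143/10)*(-382/738147) = -27313/3690735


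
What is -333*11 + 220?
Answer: -3443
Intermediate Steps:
-333*11 + 220 = -3663 + 220 = -3443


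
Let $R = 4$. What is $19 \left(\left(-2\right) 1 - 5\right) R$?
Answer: $-532$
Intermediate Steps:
$19 \left(\left(-2\right) 1 - 5\right) R = 19 \left(\left(-2\right) 1 - 5\right) 4 = 19 \left(-2 - 5\right) 4 = 19 \left(\left(-7\right) 4\right) = 19 \left(-28\right) = -532$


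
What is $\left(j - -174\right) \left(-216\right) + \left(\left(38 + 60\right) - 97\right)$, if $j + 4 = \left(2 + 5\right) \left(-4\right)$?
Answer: $-30671$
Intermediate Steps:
$j = -32$ ($j = -4 + \left(2 + 5\right) \left(-4\right) = -4 + 7 \left(-4\right) = -4 - 28 = -32$)
$\left(j - -174\right) \left(-216\right) + \left(\left(38 + 60\right) - 97\right) = \left(-32 - -174\right) \left(-216\right) + \left(\left(38 + 60\right) - 97\right) = \left(-32 + 174\right) \left(-216\right) + \left(98 - 97\right) = 142 \left(-216\right) + 1 = -30672 + 1 = -30671$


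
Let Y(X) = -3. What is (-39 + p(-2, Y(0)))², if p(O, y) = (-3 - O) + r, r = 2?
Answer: 1444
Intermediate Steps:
p(O, y) = -1 - O (p(O, y) = (-3 - O) + 2 = -1 - O)
(-39 + p(-2, Y(0)))² = (-39 + (-1 - 1*(-2)))² = (-39 + (-1 + 2))² = (-39 + 1)² = (-38)² = 1444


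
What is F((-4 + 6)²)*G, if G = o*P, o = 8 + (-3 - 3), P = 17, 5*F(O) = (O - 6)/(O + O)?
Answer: -17/10 ≈ -1.7000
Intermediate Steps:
F(O) = (-6 + O)/(10*O) (F(O) = ((O - 6)/(O + O))/5 = ((-6 + O)/((2*O)))/5 = ((-6 + O)*(1/(2*O)))/5 = ((-6 + O)/(2*O))/5 = (-6 + O)/(10*O))
o = 2 (o = 8 - 6 = 2)
G = 34 (G = 2*17 = 34)
F((-4 + 6)²)*G = ((-6 + (-4 + 6)²)/(10*((-4 + 6)²)))*34 = ((-6 + 2²)/(10*(2²)))*34 = ((⅒)*(-6 + 4)/4)*34 = ((⅒)*(¼)*(-2))*34 = -1/20*34 = -17/10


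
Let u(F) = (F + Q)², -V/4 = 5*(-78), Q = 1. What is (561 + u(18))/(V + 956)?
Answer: 461/1258 ≈ 0.36645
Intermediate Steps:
V = 1560 (V = -20*(-78) = -4*(-390) = 1560)
u(F) = (1 + F)² (u(F) = (F + 1)² = (1 + F)²)
(561 + u(18))/(V + 956) = (561 + (1 + 18)²)/(1560 + 956) = (561 + 19²)/2516 = (561 + 361)*(1/2516) = 922*(1/2516) = 461/1258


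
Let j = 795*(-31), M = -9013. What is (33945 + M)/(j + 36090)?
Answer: 24932/11445 ≈ 2.1784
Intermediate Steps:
j = -24645
(33945 + M)/(j + 36090) = (33945 - 9013)/(-24645 + 36090) = 24932/11445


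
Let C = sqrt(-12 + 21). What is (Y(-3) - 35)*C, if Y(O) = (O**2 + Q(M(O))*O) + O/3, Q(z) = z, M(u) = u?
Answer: -54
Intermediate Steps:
C = 3 (C = sqrt(9) = 3)
Y(O) = 2*O**2 + O/3 (Y(O) = (O**2 + O*O) + O/3 = (O**2 + O**2) + O*(1/3) = 2*O**2 + O/3)
(Y(-3) - 35)*C = ((1/3)*(-3)*(1 + 6*(-3)) - 35)*3 = ((1/3)*(-3)*(1 - 18) - 35)*3 = ((1/3)*(-3)*(-17) - 35)*3 = (17 - 35)*3 = -18*3 = -54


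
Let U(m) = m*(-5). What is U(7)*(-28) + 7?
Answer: 987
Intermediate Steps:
U(m) = -5*m
U(7)*(-28) + 7 = -5*7*(-28) + 7 = -35*(-28) + 7 = 980 + 7 = 987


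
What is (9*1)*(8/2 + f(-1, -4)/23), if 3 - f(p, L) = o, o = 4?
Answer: 819/23 ≈ 35.609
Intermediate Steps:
f(p, L) = -1 (f(p, L) = 3 - 1*4 = 3 - 4 = -1)
(9*1)*(8/2 + f(-1, -4)/23) = (9*1)*(8/2 - 1/23) = 9*(8*(1/2) - 1*1/23) = 9*(4 - 1/23) = 9*(91/23) = 819/23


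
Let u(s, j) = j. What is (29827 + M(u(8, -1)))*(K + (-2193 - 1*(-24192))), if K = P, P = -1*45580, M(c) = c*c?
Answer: -703374068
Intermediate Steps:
M(c) = c²
P = -45580
K = -45580
(29827 + M(u(8, -1)))*(K + (-2193 - 1*(-24192))) = (29827 + (-1)²)*(-45580 + (-2193 - 1*(-24192))) = (29827 + 1)*(-45580 + (-2193 + 24192)) = 29828*(-45580 + 21999) = 29828*(-23581) = -703374068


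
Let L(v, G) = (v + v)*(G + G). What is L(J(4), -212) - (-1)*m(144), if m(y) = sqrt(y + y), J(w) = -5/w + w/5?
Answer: 1908/5 + 12*sqrt(2) ≈ 398.57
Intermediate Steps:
J(w) = -5/w + w/5 (J(w) = -5/w + w*(1/5) = -5/w + w/5)
L(v, G) = 4*G*v (L(v, G) = (2*v)*(2*G) = 4*G*v)
m(y) = sqrt(2)*sqrt(y) (m(y) = sqrt(2*y) = sqrt(2)*sqrt(y))
L(J(4), -212) - (-1)*m(144) = 4*(-212)*(-5/4 + (1/5)*4) - (-1)*sqrt(2)*sqrt(144) = 4*(-212)*(-5*1/4 + 4/5) - (-1)*sqrt(2)*12 = 4*(-212)*(-5/4 + 4/5) - (-1)*12*sqrt(2) = 4*(-212)*(-9/20) - (-12)*sqrt(2) = 1908/5 + 12*sqrt(2)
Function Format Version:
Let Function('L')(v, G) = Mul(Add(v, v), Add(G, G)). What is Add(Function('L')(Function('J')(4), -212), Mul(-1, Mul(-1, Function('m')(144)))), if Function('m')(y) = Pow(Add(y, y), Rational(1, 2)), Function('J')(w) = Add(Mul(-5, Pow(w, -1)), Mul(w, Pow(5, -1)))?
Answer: Add(Rational(1908, 5), Mul(12, Pow(2, Rational(1, 2)))) ≈ 398.57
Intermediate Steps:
Function('J')(w) = Add(Mul(-5, Pow(w, -1)), Mul(Rational(1, 5), w)) (Function('J')(w) = Add(Mul(-5, Pow(w, -1)), Mul(w, Rational(1, 5))) = Add(Mul(-5, Pow(w, -1)), Mul(Rational(1, 5), w)))
Function('L')(v, G) = Mul(4, G, v) (Function('L')(v, G) = Mul(Mul(2, v), Mul(2, G)) = Mul(4, G, v))
Function('m')(y) = Mul(Pow(2, Rational(1, 2)), Pow(y, Rational(1, 2))) (Function('m')(y) = Pow(Mul(2, y), Rational(1, 2)) = Mul(Pow(2, Rational(1, 2)), Pow(y, Rational(1, 2))))
Add(Function('L')(Function('J')(4), -212), Mul(-1, Mul(-1, Function('m')(144)))) = Add(Mul(4, -212, Add(Mul(-5, Pow(4, -1)), Mul(Rational(1, 5), 4))), Mul(-1, Mul(-1, Mul(Pow(2, Rational(1, 2)), Pow(144, Rational(1, 2)))))) = Add(Mul(4, -212, Add(Mul(-5, Rational(1, 4)), Rational(4, 5))), Mul(-1, Mul(-1, Mul(Pow(2, Rational(1, 2)), 12)))) = Add(Mul(4, -212, Add(Rational(-5, 4), Rational(4, 5))), Mul(-1, Mul(-1, Mul(12, Pow(2, Rational(1, 2)))))) = Add(Mul(4, -212, Rational(-9, 20)), Mul(-1, Mul(-12, Pow(2, Rational(1, 2))))) = Add(Rational(1908, 5), Mul(12, Pow(2, Rational(1, 2))))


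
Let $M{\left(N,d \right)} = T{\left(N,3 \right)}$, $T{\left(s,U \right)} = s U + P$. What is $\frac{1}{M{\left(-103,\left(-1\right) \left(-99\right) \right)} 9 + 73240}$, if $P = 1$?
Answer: $\frac{1}{70468} \approx 1.4191 \cdot 10^{-5}$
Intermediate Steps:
$T{\left(s,U \right)} = 1 + U s$ ($T{\left(s,U \right)} = s U + 1 = U s + 1 = 1 + U s$)
$M{\left(N,d \right)} = 1 + 3 N$
$\frac{1}{M{\left(-103,\left(-1\right) \left(-99\right) \right)} 9 + 73240} = \frac{1}{\left(1 + 3 \left(-103\right)\right) 9 + 73240} = \frac{1}{\left(1 - 309\right) 9 + 73240} = \frac{1}{\left(-308\right) 9 + 73240} = \frac{1}{-2772 + 73240} = \frac{1}{70468}$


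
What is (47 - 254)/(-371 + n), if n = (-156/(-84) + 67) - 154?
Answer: 1449/3193 ≈ 0.45380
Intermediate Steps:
n = -596/7 (n = (-156*(-1/84) + 67) - 154 = (13/7 + 67) - 154 = 482/7 - 154 = -596/7 ≈ -85.143)
(47 - 254)/(-371 + n) = (47 - 254)/(-371 - 596/7) = -207/(-3193/7) = -207*(-7/3193) = 1449/3193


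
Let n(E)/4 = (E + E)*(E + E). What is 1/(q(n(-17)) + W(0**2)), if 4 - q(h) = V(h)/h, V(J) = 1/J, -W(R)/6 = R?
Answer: 21381376/85525503 ≈ 0.25000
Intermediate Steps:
W(R) = -6*R
n(E) = 16*E**2 (n(E) = 4*((E + E)*(E + E)) = 4*((2*E)*(2*E)) = 4*(4*E**2) = 16*E**2)
q(h) = 4 - 1/h**2 (q(h) = 4 - 1/(h*h) = 4 - 1/h**2)
1/(q(n(-17)) + W(0**2)) = 1/((4 - 1/(16*(-17)**2)**2) - 6*0**2) = 1/((4 - 1/(16*289)**2) - 6*0) = 1/((4 - 1/4624**2) + 0) = 1/((4 - 1*1/21381376) + 0) = 1/((4 - 1/21381376) + 0) = 1/(85525503/21381376 + 0) = 1/(85525503/21381376) = 21381376/85525503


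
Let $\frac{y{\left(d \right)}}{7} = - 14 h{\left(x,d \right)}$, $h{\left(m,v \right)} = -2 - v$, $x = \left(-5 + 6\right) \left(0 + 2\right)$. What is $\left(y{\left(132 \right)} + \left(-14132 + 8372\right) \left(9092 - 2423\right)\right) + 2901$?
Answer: $-38397407$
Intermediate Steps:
$x = 2$ ($x = 1 \cdot 2 = 2$)
$y{\left(d \right)} = 196 + 98 d$ ($y{\left(d \right)} = 7 \left(- 14 \left(-2 - d\right)\right) = 7 \left(28 + 14 d\right) = 196 + 98 d$)
$\left(y{\left(132 \right)} + \left(-14132 + 8372\right) \left(9092 - 2423\right)\right) + 2901 = \left(\left(196 + 98 \cdot 132\right) + \left(-14132 + 8372\right) \left(9092 - 2423\right)\right) + 2901 = \left(\left(196 + 12936\right) - 38413440\right) + 2901 = \left(13132 - 38413440\right) + 2901 = -38400308 + 2901 = -38397407$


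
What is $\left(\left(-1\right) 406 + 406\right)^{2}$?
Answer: $0$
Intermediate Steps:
$\left(\left(-1\right) 406 + 406\right)^{2} = \left(-406 + 406\right)^{2} = 0^{2} = 0$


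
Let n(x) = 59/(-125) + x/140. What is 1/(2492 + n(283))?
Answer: 3500/8727423 ≈ 0.00040103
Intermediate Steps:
n(x) = -59/125 + x/140 (n(x) = 59*(-1/125) + x*(1/140) = -59/125 + x/140)
1/(2492 + n(283)) = 1/(2492 + (-59/125 + (1/140)*283)) = 1/(2492 + (-59/125 + 283/140)) = 1/(2492 + 5423/3500) = 1/(8727423/3500) = 3500/8727423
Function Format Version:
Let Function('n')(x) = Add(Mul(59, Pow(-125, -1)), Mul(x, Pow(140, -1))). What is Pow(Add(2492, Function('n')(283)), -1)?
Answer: Rational(3500, 8727423) ≈ 0.00040103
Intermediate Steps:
Function('n')(x) = Add(Rational(-59, 125), Mul(Rational(1, 140), x)) (Function('n')(x) = Add(Mul(59, Rational(-1, 125)), Mul(x, Rational(1, 140))) = Add(Rational(-59, 125), Mul(Rational(1, 140), x)))
Pow(Add(2492, Function('n')(283)), -1) = Pow(Add(2492, Add(Rational(-59, 125), Mul(Rational(1, 140), 283))), -1) = Pow(Add(2492, Add(Rational(-59, 125), Rational(283, 140))), -1) = Pow(Add(2492, Rational(5423, 3500)), -1) = Pow(Rational(8727423, 3500), -1) = Rational(3500, 8727423)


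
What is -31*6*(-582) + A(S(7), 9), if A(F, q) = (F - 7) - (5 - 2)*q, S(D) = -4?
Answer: 108214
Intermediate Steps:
A(F, q) = -7 + F - 3*q (A(F, q) = (-7 + F) - 3*q = -7 + F - 3*q)
-31*6*(-582) + A(S(7), 9) = -31*6*(-582) + (-7 - 4 - 3*9) = -186*(-582) + (-7 - 4 - 27) = 108252 - 38 = 108214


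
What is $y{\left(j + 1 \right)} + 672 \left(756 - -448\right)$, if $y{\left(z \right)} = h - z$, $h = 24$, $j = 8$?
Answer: $809103$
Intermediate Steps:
$y{\left(z \right)} = 24 - z$
$y{\left(j + 1 \right)} + 672 \left(756 - -448\right) = \left(24 - \left(8 + 1\right)\right) + 672 \left(756 - -448\right) = \left(24 - 9\right) + 672 \left(756 + 448\right) = \left(24 - 9\right) + 672 \cdot 1204 = 15 + 809088 = 809103$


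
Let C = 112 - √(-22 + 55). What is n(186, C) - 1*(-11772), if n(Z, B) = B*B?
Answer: 24349 - 224*√33 ≈ 23062.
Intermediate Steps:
C = 112 - √33 ≈ 106.26
n(Z, B) = B²
n(186, C) - 1*(-11772) = (112 - √33)² - 1*(-11772) = (112 - √33)² + 11772 = 11772 + (112 - √33)²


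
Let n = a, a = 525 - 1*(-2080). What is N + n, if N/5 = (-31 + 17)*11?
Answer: 1835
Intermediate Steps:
a = 2605 (a = 525 + 2080 = 2605)
n = 2605
N = -770 (N = 5*((-31 + 17)*11) = 5*(-14*11) = 5*(-154) = -770)
N + n = -770 + 2605 = 1835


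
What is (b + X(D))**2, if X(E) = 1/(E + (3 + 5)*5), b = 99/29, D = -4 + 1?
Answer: 13630864/1151329 ≈ 11.839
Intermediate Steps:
D = -3
b = 99/29 (b = 99*(1/29) = 99/29 ≈ 3.4138)
X(E) = 1/(40 + E) (X(E) = 1/(E + 8*5) = 1/(E + 40) = 1/(40 + E))
(b + X(D))**2 = (99/29 + 1/(40 - 3))**2 = (99/29 + 1/37)**2 = (3692/1073)**2 = 13630864/1151329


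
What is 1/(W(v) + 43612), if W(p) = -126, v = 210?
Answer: 1/43486 ≈ 2.2996e-5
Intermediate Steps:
1/(W(v) + 43612) = 1/(-126 + 43612) = 1/43486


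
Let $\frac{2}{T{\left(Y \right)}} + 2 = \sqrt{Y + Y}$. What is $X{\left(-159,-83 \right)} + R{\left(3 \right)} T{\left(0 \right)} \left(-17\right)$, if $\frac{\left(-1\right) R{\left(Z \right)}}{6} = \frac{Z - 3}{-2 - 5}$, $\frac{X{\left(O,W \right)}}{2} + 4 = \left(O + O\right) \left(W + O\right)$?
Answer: $153904$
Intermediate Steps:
$X{\left(O,W \right)} = -8 + 4 O \left(O + W\right)$ ($X{\left(O,W \right)} = -8 + 2 \left(O + O\right) \left(W + O\right) = -8 + 2 \cdot 2 O \left(O + W\right) = -8 + 4 O \left(O + W\right)$)
$T{\left(Y \right)} = \frac{2}{-2 + \sqrt{2} \sqrt{Y}}$ ($T{\left(Y \right)} = \frac{2}{-2 + \sqrt{Y + Y}} = \frac{2}{-2 + \sqrt{2 Y}} = \frac{2}{-2 + \sqrt{2} \sqrt{Y}}$)
$R{\left(Z \right)} = - \frac{18}{7} + \frac{6 Z}{7}$ ($R{\left(Z \right)} = - 6 \frac{Z - 3}{-2 - 5} = - 6 \frac{-3 + Z}{-7} = - 6 \left(-3 + Z\right) \left(- \frac{1}{7}\right) = - 6 \left(\frac{3}{7} - \frac{Z}{7}\right) = - \frac{18}{7} + \frac{6 Z}{7}$)
$X{\left(-159,-83 \right)} + R{\left(3 \right)} T{\left(0 \right)} \left(-17\right) = \left(-8 + 4 \left(-159\right)^{2} + 4 \left(-159\right) \left(-83\right)\right) + \left(- \frac{18}{7} + \frac{6}{7} \cdot 3\right) \frac{2}{-2 + \sqrt{2} \sqrt{0}} \left(-17\right) = \left(-8 + 4 \cdot 25281 + 52788\right) + \left(- \frac{18}{7} + \frac{18}{7}\right) \frac{2}{-2 + \sqrt{2} \cdot 0} \left(-17\right) = \left(-8 + 101124 + 52788\right) + 0 \frac{2}{-2 + 0} \left(-17\right) = 153904 + 0 \frac{2}{-2} \left(-17\right) = 153904 + 0 \cdot 2 \left(- \frac{1}{2}\right) \left(-17\right) = 153904 + 0 \left(-1\right) \left(-17\right) = 153904 + 0 \left(-17\right) = 153904 + 0 = 153904$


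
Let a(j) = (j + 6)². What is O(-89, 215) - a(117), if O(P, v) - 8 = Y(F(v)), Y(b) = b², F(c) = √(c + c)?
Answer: -14691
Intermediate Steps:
a(j) = (6 + j)²
F(c) = √2*√c (F(c) = √(2*c) = √2*√c)
O(P, v) = 8 + 2*v (O(P, v) = 8 + (√2*√v)² = 8 + 2*v)
O(-89, 215) - a(117) = (8 + 2*215) - (6 + 117)² = (8 + 430) - 1*123² = 438 - 1*15129 = 438 - 15129 = -14691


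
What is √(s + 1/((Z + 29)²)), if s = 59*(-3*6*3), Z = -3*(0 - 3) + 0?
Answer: I*√4600583/38 ≈ 56.445*I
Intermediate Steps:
Z = 9 (Z = -3*(-3) + 0 = 9 + 0 = 9)
s = -3186 (s = 59*(-18*3) = 59*(-54) = -3186)
√(s + 1/((Z + 29)²)) = √(-3186 + 1/((9 + 29)²)) = √(-3186 + 1/(38²)) = √(-3186 + 1/1444) = √(-4600583/1444) = I*√4600583/38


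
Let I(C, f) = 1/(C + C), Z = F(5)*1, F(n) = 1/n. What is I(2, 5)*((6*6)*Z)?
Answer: 9/5 ≈ 1.8000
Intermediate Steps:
F(n) = 1/n
Z = ⅕ (Z = 1/5 = (⅕)*1 = ⅕ ≈ 0.20000)
I(C, f) = 1/(2*C)
I(2, 5)*((6*6)*Z) = ((½)/2)*((6*6)*(⅕)) = ((½)*(½))*(36*(⅕)) = (¼)*(36/5) = 9/5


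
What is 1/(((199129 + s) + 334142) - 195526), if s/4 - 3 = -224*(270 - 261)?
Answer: 1/329693 ≈ 3.0331e-6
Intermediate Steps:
s = -8052 (s = 12 + 4*(-224*(270 - 261)) = 12 + 4*(-224*9) = 12 + 4*(-2016) = 12 - 8064 = -8052)
1/(((199129 + s) + 334142) - 195526) = 1/(((199129 - 8052) + 334142) - 195526) = 1/((191077 + 334142) - 195526) = 1/(525219 - 195526) = 1/329693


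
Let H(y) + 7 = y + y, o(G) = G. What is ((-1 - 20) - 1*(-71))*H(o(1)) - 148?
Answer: -398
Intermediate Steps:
H(y) = -7 + 2*y (H(y) = -7 + (y + y) = -7 + 2*y)
((-1 - 20) - 1*(-71))*H(o(1)) - 148 = ((-1 - 20) - 1*(-71))*(-7 + 2*1) - 148 = (-21 + 71)*(-7 + 2) - 148 = 50*(-5) - 148 = -250 - 148 = -398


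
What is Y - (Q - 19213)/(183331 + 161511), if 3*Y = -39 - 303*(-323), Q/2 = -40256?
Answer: 11245397345/344842 ≈ 32610.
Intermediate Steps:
Q = -80512 (Q = 2*(-40256) = -80512)
Y = 32610 (Y = (-39 - 303*(-323))/3 = (-39 + 97869)/3 = (⅓)*97830 = 32610)
Y - (Q - 19213)/(183331 + 161511) = 32610 - (-80512 - 19213)/(183331 + 161511) = 32610 - (-99725)/344842 = 32610 - 1*(-99725/344842) = 32610 + 99725/344842 = 11245397345/344842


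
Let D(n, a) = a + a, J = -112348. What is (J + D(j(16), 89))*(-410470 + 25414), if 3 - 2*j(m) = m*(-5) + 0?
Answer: 43191731520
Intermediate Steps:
j(m) = 3/2 + 5*m/2 (j(m) = 3/2 - (m*(-5) + 0)/2 = 3/2 - (-5*m + 0)/2 = 3/2 - (-5)*m/2 = 3/2 + 5*m/2)
D(n, a) = 2*a
(J + D(j(16), 89))*(-410470 + 25414) = (-112348 + 2*89)*(-410470 + 25414) = (-112348 + 178)*(-385056) = -112170*(-385056) = 43191731520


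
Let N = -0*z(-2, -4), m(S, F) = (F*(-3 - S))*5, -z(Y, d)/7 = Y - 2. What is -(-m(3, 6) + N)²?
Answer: -32400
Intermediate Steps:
z(Y, d) = 14 - 7*Y (z(Y, d) = -7*(Y - 2) = -7*(-2 + Y) = 14 - 7*Y)
m(S, F) = 5*F*(-3 - S)
N = 0 (N = -0*(14 - 7*(-2)) = -0*(14 + 14) = -0*28 = -3*0 = 0)
-(-m(3, 6) + N)² = -(-(-5)*6*(3 + 3) + 0)² = -(-(-5)*6*6 + 0)² = -(-1*(-180) + 0)² = -(180 + 0)² = -1*180² = -1*32400 = -32400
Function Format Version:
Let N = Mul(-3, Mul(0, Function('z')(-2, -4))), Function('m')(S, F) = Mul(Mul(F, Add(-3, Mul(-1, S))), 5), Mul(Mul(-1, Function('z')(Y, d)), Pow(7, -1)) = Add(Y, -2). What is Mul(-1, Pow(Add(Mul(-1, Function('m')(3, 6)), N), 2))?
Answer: -32400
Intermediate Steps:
Function('z')(Y, d) = Add(14, Mul(-7, Y)) (Function('z')(Y, d) = Mul(-7, Add(Y, -2)) = Mul(-7, Add(-2, Y)) = Add(14, Mul(-7, Y)))
Function('m')(S, F) = Mul(5, F, Add(-3, Mul(-1, S)))
N = 0 (N = Mul(-3, Mul(0, Add(14, Mul(-7, -2)))) = Mul(-3, Mul(0, Add(14, 14))) = Mul(-3, Mul(0, 28)) = Mul(-3, 0) = 0)
Mul(-1, Pow(Add(Mul(-1, Function('m')(3, 6)), N), 2)) = Mul(-1, Pow(Add(Mul(-1, Mul(-5, 6, Add(3, 3))), 0), 2)) = Mul(-1, Pow(Add(Mul(-1, Mul(-5, 6, 6)), 0), 2)) = Mul(-1, Pow(Add(Mul(-1, -180), 0), 2)) = Mul(-1, Pow(Add(180, 0), 2)) = Mul(-1, Pow(180, 2)) = Mul(-1, 32400) = -32400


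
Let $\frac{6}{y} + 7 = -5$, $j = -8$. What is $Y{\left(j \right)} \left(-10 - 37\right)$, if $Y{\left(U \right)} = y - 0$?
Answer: $\frac{47}{2} \approx 23.5$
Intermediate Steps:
$y = - \frac{1}{2}$ ($y = \frac{6}{-7 - 5} = \frac{6}{-12} = 6 \left(- \frac{1}{12}\right) = - \frac{1}{2} \approx -0.5$)
$Y{\left(U \right)} = - \frac{1}{2}$ ($Y{\left(U \right)} = - \frac{1}{2} - 0 = - \frac{1}{2} + 0 = - \frac{1}{2}$)
$Y{\left(j \right)} \left(-10 - 37\right) = - \frac{-10 - 37}{2} = \left(- \frac{1}{2}\right) \left(-47\right) = \frac{47}{2}$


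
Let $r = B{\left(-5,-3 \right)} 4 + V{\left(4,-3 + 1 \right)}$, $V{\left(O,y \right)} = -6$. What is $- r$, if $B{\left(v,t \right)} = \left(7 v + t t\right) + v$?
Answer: $130$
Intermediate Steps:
$B{\left(v,t \right)} = t^{2} + 8 v$ ($B{\left(v,t \right)} = \left(7 v + t^{2}\right) + v = \left(t^{2} + 7 v\right) + v = t^{2} + 8 v$)
$r = -130$ ($r = \left(\left(-3\right)^{2} + 8 \left(-5\right)\right) 4 - 6 = \left(9 - 40\right) 4 - 6 = \left(-31\right) 4 - 6 = -124 - 6 = -130$)
$- r = \left(-1\right) \left(-130\right) = 130$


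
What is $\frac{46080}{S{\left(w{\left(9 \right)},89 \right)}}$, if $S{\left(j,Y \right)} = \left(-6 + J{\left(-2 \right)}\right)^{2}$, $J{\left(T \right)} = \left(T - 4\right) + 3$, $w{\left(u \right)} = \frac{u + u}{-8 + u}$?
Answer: $\frac{5120}{9} \approx 568.89$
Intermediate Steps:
$w{\left(u \right)} = \frac{2 u}{-8 + u}$
$J{\left(T \right)} = -1 + T$ ($J{\left(T \right)} = \left(-4 + T\right) + 3 = -1 + T$)
$S{\left(j,Y \right)} = 81$ ($S{\left(j,Y \right)} = \left(-6 - 3\right)^{2} = \left(-9\right)^{2} = 81$)
$\frac{46080}{S{\left(w{\left(9 \right)},89 \right)}} = \frac{46080}{81} = 46080 \cdot \frac{1}{81} = \frac{5120}{9}$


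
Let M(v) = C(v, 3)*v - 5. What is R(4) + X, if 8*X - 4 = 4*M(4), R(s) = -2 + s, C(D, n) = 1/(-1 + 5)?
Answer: ½ ≈ 0.50000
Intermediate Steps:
C(D, n) = ¼ (C(D, n) = 1/4 = ¼)
M(v) = -5 + v/4 (M(v) = v/4 - 5 = -5 + v/4)
X = -3/2 (X = ½ + (4*(-5 + (¼)*4))/8 = ½ + (4*(-5 + 1))/8 = ½ + (4*(-4))/8 = ½ + (⅛)*(-16) = ½ - 2 = -3/2 ≈ -1.5000)
R(4) + X = (-2 + 4) - 3/2 = 2 - 3/2 = ½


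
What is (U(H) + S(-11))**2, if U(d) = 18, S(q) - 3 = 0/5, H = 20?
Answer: 441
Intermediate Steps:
S(q) = 3 (S(q) = 3 + 0/5 = 3 + 0*(1/5) = 3 + 0 = 3)
(U(H) + S(-11))**2 = (18 + 3)**2 = 21**2 = 441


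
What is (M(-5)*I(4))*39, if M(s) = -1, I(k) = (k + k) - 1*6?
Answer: -78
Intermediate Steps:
I(k) = -6 + 2*k (I(k) = 2*k - 6 = -6 + 2*k)
(M(-5)*I(4))*39 = -(-6 + 2*4)*39 = -(-6 + 8)*39 = -1*2*39 = -2*39 = -78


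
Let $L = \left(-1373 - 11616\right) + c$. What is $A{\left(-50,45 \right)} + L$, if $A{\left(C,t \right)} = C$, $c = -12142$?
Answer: $-25181$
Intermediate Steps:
$L = -25131$ ($L = \left(-1373 - 11616\right) - 12142 = -12989 - 12142 = -25131$)
$A{\left(-50,45 \right)} + L = -50 - 25131 = -25181$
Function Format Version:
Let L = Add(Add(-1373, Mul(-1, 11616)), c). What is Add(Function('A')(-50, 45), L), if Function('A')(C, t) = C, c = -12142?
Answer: -25181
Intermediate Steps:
L = -25131 (L = Add(Add(-1373, Mul(-1, 11616)), -12142) = Add(Add(-1373, -11616), -12142) = Add(-12989, -12142) = -25131)
Add(Function('A')(-50, 45), L) = Add(-50, -25131) = -25181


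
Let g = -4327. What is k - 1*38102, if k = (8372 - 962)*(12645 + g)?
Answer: 61598278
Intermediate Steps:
k = 61636380 (k = (8372 - 962)*(12645 - 4327) = 7410*8318 = 61636380)
k - 1*38102 = 61636380 - 1*38102 = 61636380 - 38102 = 61598278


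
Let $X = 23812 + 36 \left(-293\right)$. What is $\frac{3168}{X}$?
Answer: $\frac{198}{829} \approx 0.23884$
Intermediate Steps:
$X = 13264$ ($X = 23812 - 10548 = 13264$)
$\frac{3168}{X} = \frac{3168}{13264} = 3168 \cdot \frac{1}{13264} = \frac{198}{829}$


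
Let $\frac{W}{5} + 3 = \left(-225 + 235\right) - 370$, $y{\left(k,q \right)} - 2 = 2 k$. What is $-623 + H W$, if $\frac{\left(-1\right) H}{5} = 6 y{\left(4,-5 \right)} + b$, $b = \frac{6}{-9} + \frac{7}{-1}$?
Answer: $474302$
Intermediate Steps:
$y{\left(k,q \right)} = 2 + 2 k$
$W = -1815$ ($W = -15 + 5 \left(\left(-225 + 235\right) - 370\right) = -15 + 5 \left(10 - 370\right) = -15 + 5 \left(-360\right) = -15 - 1800 = -1815$)
$b = - \frac{23}{3}$ ($b = 6 \left(- \frac{1}{9}\right) + 7 \left(-1\right) = - \frac{2}{3} - 7 = - \frac{23}{3} \approx -7.6667$)
$H = - \frac{785}{3}$ ($H = - 5 \left(6 \left(2 + 2 \cdot 4\right) - \frac{23}{3}\right) = - 5 \left(6 \left(2 + 8\right) - \frac{23}{3}\right) = - 5 \left(6 \cdot 10 - \frac{23}{3}\right) = - 5 \left(60 - \frac{23}{3}\right) = \left(-5\right) \frac{157}{3} = - \frac{785}{3} \approx -261.67$)
$-623 + H W = -623 - -474925 = -623 + 474925 = 474302$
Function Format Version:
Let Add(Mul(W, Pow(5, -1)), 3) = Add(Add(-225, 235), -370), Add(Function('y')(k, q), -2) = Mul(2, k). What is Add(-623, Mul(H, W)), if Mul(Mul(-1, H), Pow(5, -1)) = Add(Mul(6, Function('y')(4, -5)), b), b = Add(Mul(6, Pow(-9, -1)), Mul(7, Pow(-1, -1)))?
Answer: 474302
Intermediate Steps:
Function('y')(k, q) = Add(2, Mul(2, k))
W = -1815 (W = Add(-15, Mul(5, Add(Add(-225, 235), -370))) = Add(-15, Mul(5, Add(10, -370))) = Add(-15, Mul(5, -360)) = Add(-15, -1800) = -1815)
b = Rational(-23, 3) (b = Add(Mul(6, Rational(-1, 9)), Mul(7, -1)) = Add(Rational(-2, 3), -7) = Rational(-23, 3) ≈ -7.6667)
H = Rational(-785, 3) (H = Mul(-5, Add(Mul(6, Add(2, Mul(2, 4))), Rational(-23, 3))) = Mul(-5, Add(Mul(6, Add(2, 8)), Rational(-23, 3))) = Mul(-5, Add(Mul(6, 10), Rational(-23, 3))) = Mul(-5, Add(60, Rational(-23, 3))) = Mul(-5, Rational(157, 3)) = Rational(-785, 3) ≈ -261.67)
Add(-623, Mul(H, W)) = Add(-623, Mul(Rational(-785, 3), -1815)) = Add(-623, 474925) = 474302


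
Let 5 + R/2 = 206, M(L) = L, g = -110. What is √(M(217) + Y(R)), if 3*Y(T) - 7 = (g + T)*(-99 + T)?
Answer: √267402/3 ≈ 172.37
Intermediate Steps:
R = 402 (R = -10 + 2*206 = -10 + 412 = 402)
Y(T) = 7/3 + (-110 + T)*(-99 + T)/3 (Y(T) = 7/3 + ((-110 + T)*(-99 + T))/3 = 7/3 + (-110 + T)*(-99 + T)/3)
√(M(217) + Y(R)) = √(217 + (10897/3 - 209/3*402 + (⅓)*402²)) = √(217 + (10897/3 - 28006 + (⅓)*161604)) = √(217 + (10897/3 - 28006 + 53868)) = √(217 + 88483/3) = √(89134/3) = √267402/3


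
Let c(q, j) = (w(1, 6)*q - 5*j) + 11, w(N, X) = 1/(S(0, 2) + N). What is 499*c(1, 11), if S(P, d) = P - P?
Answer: -21457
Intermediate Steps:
S(P, d) = 0
w(N, X) = 1/N (w(N, X) = 1/(0 + N) = 1/N)
c(q, j) = 11 + q - 5*j (c(q, j) = (q/1 - 5*j) + 11 = (1*q - 5*j) + 11 = (q - 5*j) + 11 = 11 + q - 5*j)
499*c(1, 11) = 499*(11 + 1 - 5*11) = 499*(11 + 1 - 55) = 499*(-43) = -21457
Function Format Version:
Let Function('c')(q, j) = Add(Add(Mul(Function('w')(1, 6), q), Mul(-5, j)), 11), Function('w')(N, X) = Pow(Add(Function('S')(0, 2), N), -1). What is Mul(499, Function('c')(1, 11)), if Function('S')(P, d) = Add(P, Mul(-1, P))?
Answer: -21457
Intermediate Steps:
Function('S')(P, d) = 0
Function('w')(N, X) = Pow(N, -1) (Function('w')(N, X) = Pow(Add(0, N), -1) = Pow(N, -1))
Function('c')(q, j) = Add(11, q, Mul(-5, j)) (Function('c')(q, j) = Add(Add(Mul(Pow(1, -1), q), Mul(-5, j)), 11) = Add(Add(Mul(1, q), Mul(-5, j)), 11) = Add(Add(q, Mul(-5, j)), 11) = Add(11, q, Mul(-5, j)))
Mul(499, Function('c')(1, 11)) = Mul(499, Add(11, 1, Mul(-5, 11))) = Mul(499, Add(11, 1, -55)) = Mul(499, -43) = -21457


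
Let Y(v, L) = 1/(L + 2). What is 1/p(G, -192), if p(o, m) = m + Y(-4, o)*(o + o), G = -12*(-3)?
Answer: -19/3612 ≈ -0.0052602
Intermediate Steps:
Y(v, L) = 1/(2 + L)
G = 36
p(o, m) = m + 2*o/(2 + o) (p(o, m) = m + (o + o)/(2 + o) = m + (2*o)/(2 + o) = m + 2*o/(2 + o))
1/p(G, -192) = 1/((2*36 - 192*(2 + 36))/(2 + 36)) = 1/((72 - 192*38)/38) = 1/((72 - 7296)/38) = 1/((1/38)*(-7224)) = 1/(-3612/19) = -19/3612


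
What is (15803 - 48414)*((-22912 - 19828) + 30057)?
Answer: 413605313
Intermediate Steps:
(15803 - 48414)*((-22912 - 19828) + 30057) = -32611*(-42740 + 30057) = -32611*(-12683) = 413605313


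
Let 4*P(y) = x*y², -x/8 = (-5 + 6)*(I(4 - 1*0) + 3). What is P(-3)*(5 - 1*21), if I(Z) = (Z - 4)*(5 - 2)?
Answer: 864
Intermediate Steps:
I(Z) = -12 + 3*Z (I(Z) = (-4 + Z)*3 = -12 + 3*Z)
x = -24 (x = -8*(-5 + 6)*((-12 + 3*(4 - 1*0)) + 3) = -8*((-12 + 3*(4 + 0)) + 3) = -8*((-12 + 3*4) + 3) = -8*((-12 + 12) + 3) = -8*(0 + 3) = -8*3 = -24)
P(y) = -6*y² (P(y) = (-24*y²)/4 = -6*y²)
P(-3)*(5 - 1*21) = (-6*(-3)²)*(5 - 1*21) = (-6*9)*(5 - 21) = -54*(-16) = 864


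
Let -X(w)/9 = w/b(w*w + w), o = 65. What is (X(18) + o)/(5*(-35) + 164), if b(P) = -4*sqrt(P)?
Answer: -65/11 - 27*sqrt(38)/836 ≈ -6.1082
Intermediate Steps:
X(w) = 9*w/(4*sqrt(w + w**2)) (X(w) = -9*w/((-4*sqrt(w*w + w))) = -9*w/((-4*sqrt(w**2 + w))) = -9*w/((-4*sqrt(w + w**2))) = -9*w*(-1/(4*sqrt(w + w**2))) = -(-9)*w/(4*sqrt(w + w**2)) = 9*w/(4*sqrt(w + w**2)))
(X(18) + o)/(5*(-35) + 164) = ((9/4)*18/sqrt(18*(1 + 18)) + 65)/(5*(-35) + 164) = ((9/4)*18/sqrt(18*19) + 65)/(-175 + 164) = ((9/4)*18/sqrt(342) + 65)/(-11) = ((9/4)*18*(sqrt(38)/114) + 65)*(-1/11) = (27*sqrt(38)/76 + 65)*(-1/11) = (65 + 27*sqrt(38)/76)*(-1/11) = -65/11 - 27*sqrt(38)/836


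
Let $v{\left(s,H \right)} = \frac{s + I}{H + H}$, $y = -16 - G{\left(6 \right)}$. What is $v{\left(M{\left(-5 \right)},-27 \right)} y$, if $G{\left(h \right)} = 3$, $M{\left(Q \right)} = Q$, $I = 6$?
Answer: $\frac{19}{54} \approx 0.35185$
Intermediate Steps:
$y = -19$ ($y = -16 - 3 = -19$)
$v{\left(s,H \right)} = \frac{6 + s}{2 H}$ ($v{\left(s,H \right)} = \frac{s + 6}{H + H} = \frac{6 + s}{2 H}$)
$v{\left(M{\left(-5 \right)},-27 \right)} y = \frac{6 - 5}{2 \left(-27\right)} \left(-19\right) = \frac{1}{2} \left(- \frac{1}{27}\right) 1 \left(-19\right) = \left(- \frac{1}{54}\right) \left(-19\right) = \frac{19}{54}$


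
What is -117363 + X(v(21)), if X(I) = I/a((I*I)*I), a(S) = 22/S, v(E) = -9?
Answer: -2575425/22 ≈ -1.1706e+5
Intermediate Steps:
X(I) = I**4/22 (X(I) = I/((22/(((I*I)*I)))) = I/((22/((I**2*I)))) = I/((22/(I**3))) = I/((22/I**3)) = I*(I**3/22) = I**4/22)
-117363 + X(v(21)) = -117363 + (1/22)*(-9)**4 = -117363 + (1/22)*6561 = -117363 + 6561/22 = -2575425/22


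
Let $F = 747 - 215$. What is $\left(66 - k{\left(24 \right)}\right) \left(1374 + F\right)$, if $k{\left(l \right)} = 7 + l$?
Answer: $66710$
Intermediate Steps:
$F = 532$
$\left(66 - k{\left(24 \right)}\right) \left(1374 + F\right) = \left(66 - \left(7 + 24\right)\right) \left(1374 + 532\right) = \left(66 - 31\right) 1906 = 35 \cdot 1906 = 66710$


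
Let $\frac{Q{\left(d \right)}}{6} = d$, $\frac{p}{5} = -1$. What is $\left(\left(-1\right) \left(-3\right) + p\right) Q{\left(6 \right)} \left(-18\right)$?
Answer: $1296$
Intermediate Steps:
$p = -5$ ($p = 5 \left(-1\right) = -5$)
$Q{\left(d \right)} = 6 d$
$\left(\left(-1\right) \left(-3\right) + p\right) Q{\left(6 \right)} \left(-18\right) = \left(\left(-1\right) \left(-3\right) - 5\right) 6 \cdot 6 \left(-18\right) = \left(3 - 5\right) 36 \left(-18\right) = \left(-2\right) 36 \left(-18\right) = \left(-72\right) \left(-18\right) = 1296$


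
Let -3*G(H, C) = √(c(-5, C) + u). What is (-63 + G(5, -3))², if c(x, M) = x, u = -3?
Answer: 35713/9 + 84*I*√2 ≈ 3968.1 + 118.79*I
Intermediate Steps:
G(H, C) = -2*I*√2/3 (G(H, C) = -√(-5 - 3)/3 = -2*I*√2/3)
(-63 + G(5, -3))² = (-63 - 2*I*√2/3)²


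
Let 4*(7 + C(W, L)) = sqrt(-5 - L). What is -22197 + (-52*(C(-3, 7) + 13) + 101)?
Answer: -22408 - 26*I*sqrt(3) ≈ -22408.0 - 45.033*I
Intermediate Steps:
C(W, L) = -7 + sqrt(-5 - L)/4
-22197 + (-52*(C(-3, 7) + 13) + 101) = -22197 + (-52*((-7 + sqrt(-5 - 1*7)/4) + 13) + 101) = -22197 + (-52*((-7 + sqrt(-5 - 7)/4) + 13) + 101) = -22197 + (-52*((-7 + sqrt(-12)/4) + 13) + 101) = -22197 + (-52*((-7 + (2*I*sqrt(3))/4) + 13) + 101) = -22197 + (-52*((-7 + I*sqrt(3)/2) + 13) + 101) = -22197 + (-52*(6 + I*sqrt(3)/2) + 101) = -22197 + ((-312 - 26*I*sqrt(3)) + 101) = -22197 + (-211 - 26*I*sqrt(3)) = -22408 - 26*I*sqrt(3)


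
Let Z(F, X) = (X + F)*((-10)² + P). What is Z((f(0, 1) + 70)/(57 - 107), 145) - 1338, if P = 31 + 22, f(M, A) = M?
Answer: 103164/5 ≈ 20633.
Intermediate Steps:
P = 53
Z(F, X) = 153*F + 153*X (Z(F, X) = (X + F)*((-10)² + 53) = (F + X)*(100 + 53) = (F + X)*153 = 153*F + 153*X)
Z((f(0, 1) + 70)/(57 - 107), 145) - 1338 = (153*((0 + 70)/(57 - 107)) + 153*145) - 1338 = (153*(70/(-50)) + 22185) - 1338 = (153*(70*(-1/50)) + 22185) - 1338 = (153*(-7/5) + 22185) - 1338 = (-1071/5 + 22185) - 1338 = 109854/5 - 1338 = 103164/5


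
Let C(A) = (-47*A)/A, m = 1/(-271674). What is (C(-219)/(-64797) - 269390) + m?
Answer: -1580750000882513/5867886726 ≈ -2.6939e+5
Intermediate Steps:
m = -1/271674 ≈ -3.6809e-6
C(A) = -47
(C(-219)/(-64797) - 269390) + m = (-47/(-64797) - 269390) - 1/271674 = (-47*(-1/64797) - 269390) - 1/271674 = (47/64797 - 269390) - 1/271674 = -17455663783/64797 - 1/271674 = -1580750000882513/5867886726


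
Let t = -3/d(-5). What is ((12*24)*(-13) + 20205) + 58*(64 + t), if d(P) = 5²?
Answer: 504151/25 ≈ 20166.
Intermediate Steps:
d(P) = 25
t = -3/25 ≈ -0.12000
((12*24)*(-13) + 20205) + 58*(64 + t) = ((12*24)*(-13) + 20205) + 58*(64 - 3/25) = (288*(-13) + 20205) + 58*(1597/25) = (-3744 + 20205) + 92626/25 = 16461 + 92626/25 = 504151/25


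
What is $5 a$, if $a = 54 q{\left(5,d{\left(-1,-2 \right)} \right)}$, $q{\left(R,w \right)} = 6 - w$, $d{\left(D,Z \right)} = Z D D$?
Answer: $2160$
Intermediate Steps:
$d{\left(D,Z \right)} = Z D^{2}$ ($d{\left(D,Z \right)} = D Z D = Z D^{2}$)
$a = 432$ ($a = 54 \left(6 - - 2 \left(-1\right)^{2}\right) = 54 \left(6 - \left(-2\right) 1\right) = 54 \left(6 - -2\right) = 54 \left(6 + 2\right) = 54 \cdot 8 = 432$)
$5 a = 5 \cdot 432 = 2160$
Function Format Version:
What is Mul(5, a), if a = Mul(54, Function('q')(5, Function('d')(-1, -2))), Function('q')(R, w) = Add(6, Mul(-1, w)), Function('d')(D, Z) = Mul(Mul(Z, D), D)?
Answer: 2160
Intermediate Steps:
Function('d')(D, Z) = Mul(Z, Pow(D, 2)) (Function('d')(D, Z) = Mul(Mul(D, Z), D) = Mul(Z, Pow(D, 2)))
a = 432 (a = Mul(54, Add(6, Mul(-1, Mul(-2, Pow(-1, 2))))) = Mul(54, Add(6, Mul(-1, Mul(-2, 1)))) = Mul(54, Add(6, Mul(-1, -2))) = Mul(54, Add(6, 2)) = Mul(54, 8) = 432)
Mul(5, a) = Mul(5, 432) = 2160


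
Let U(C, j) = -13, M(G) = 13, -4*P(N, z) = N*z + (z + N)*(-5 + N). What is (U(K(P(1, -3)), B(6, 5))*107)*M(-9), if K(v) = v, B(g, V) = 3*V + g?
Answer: -18083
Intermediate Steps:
P(N, z) = -N*z/4 - (-5 + N)*(N + z)/4 (P(N, z) = -(N*z + (z + N)*(-5 + N))/4 = -(N*z + (N + z)*(-5 + N))/4 = -(N*z + (-5 + N)*(N + z))/4 = -N*z/4 - (-5 + N)*(N + z)/4)
B(g, V) = g + 3*V
(U(K(P(1, -3)), B(6, 5))*107)*M(-9) = -13*107*13 = -1391*13 = -18083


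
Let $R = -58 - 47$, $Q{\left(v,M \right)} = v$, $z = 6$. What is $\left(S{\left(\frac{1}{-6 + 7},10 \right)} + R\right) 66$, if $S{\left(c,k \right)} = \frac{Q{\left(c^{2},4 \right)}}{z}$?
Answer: $-6919$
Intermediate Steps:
$R = -105$ ($R = -58 - 47 = -105$)
$S{\left(c,k \right)} = \frac{c^{2}}{6}$
$\left(S{\left(\frac{1}{-6 + 7},10 \right)} + R\right) 66 = \left(\frac{\left(\frac{1}{-6 + 7}\right)^{2}}{6} - 105\right) 66 = \left(\frac{\left(1^{-1}\right)^{2}}{6} - 105\right) 66 = \left(\frac{1^{2}}{6} - 105\right) 66 = \left(\frac{1}{6} \cdot 1 - 105\right) 66 = \left(\frac{1}{6} - 105\right) 66 = \left(- \frac{629}{6}\right) 66 = -6919$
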